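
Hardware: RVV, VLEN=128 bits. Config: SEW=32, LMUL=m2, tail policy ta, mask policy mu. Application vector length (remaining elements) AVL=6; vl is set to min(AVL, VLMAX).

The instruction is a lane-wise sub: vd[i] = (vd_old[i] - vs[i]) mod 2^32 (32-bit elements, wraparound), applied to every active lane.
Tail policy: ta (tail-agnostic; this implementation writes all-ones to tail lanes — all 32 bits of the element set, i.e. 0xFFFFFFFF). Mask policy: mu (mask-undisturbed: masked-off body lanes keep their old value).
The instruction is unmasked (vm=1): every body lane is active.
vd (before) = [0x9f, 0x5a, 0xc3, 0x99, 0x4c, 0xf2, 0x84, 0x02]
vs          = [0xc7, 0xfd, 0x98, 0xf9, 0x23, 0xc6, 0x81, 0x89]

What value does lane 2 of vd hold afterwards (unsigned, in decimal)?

vd[2] = 43

VLMAX = VLEN×LMUL/SEW = 128×2/32 = 8
vl ← min(6, 8) = 6
[0] sub(0x9f,0xc7) = 0xffffffd8
[1] sub(0x5a,0xfd) = 0xffffff5d
[2] sub(0xc3,0x98) = 0x2b
[3] sub(0x99,0xf9) = 0xffffffa0
[4] sub(0x4c,0x23) = 0x29
[5] sub(0xf2,0xc6) = 0x2c
[6] tail/ones = 0xffffffff
[7] tail/ones = 0xffffffff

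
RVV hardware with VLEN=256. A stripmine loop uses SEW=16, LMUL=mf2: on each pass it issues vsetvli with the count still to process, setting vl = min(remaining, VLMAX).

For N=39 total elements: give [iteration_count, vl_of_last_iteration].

[iterations, last_vl] = [5, 7]

VLMAX = (256 × 1/2) / 16 = 8 lanes
iterations = ceil(39/8) = 5; final-pass vl = 7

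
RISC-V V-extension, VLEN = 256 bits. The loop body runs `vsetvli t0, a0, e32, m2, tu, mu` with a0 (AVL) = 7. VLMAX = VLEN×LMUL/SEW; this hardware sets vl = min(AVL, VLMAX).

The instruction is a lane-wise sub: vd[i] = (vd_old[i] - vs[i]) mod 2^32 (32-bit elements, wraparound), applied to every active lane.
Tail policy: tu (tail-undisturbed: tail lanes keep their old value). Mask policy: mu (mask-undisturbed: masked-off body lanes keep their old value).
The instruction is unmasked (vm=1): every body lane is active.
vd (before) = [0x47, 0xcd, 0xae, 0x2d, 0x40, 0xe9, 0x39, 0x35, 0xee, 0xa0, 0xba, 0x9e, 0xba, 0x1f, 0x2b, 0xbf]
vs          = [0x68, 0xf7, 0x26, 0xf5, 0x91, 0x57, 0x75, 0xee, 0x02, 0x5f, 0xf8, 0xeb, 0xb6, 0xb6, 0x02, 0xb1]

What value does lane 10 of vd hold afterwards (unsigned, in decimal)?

VLMAX = (256 × 2) / 32 = 16 lanes
vl ← min(7, 16) = 7
  i=0: sub(0x47,0x68) → 4294967263
  i=1: sub(0xcd,0xf7) → 4294967254
  i=2: sub(0xae,0x26) → 136
  i=3: sub(0x2d,0xf5) → 4294967096
  i=4: sub(0x40,0x91) → 4294967215
  i=5: sub(0xe9,0x57) → 146
  i=6: sub(0x39,0x75) → 4294967236
  i=7: tail/keep → 53
  i=8: tail/keep → 238
  i=9: tail/keep → 160
  i=10: tail/keep → 186
  i=11: tail/keep → 158
  i=12: tail/keep → 186
  i=13: tail/keep → 31
  i=14: tail/keep → 43
  i=15: tail/keep → 191

vd[10] = 186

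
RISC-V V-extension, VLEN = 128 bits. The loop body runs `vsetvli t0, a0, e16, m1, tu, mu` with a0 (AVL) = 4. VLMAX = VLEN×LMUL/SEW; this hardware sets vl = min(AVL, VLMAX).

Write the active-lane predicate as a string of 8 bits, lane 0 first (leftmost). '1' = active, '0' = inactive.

predicate = 11110000

lanes per group: 128·1/16 = 8
AVL=4 ≤ VLMAX=8, so vl = 4
bits (lane 0 leftmost): 11110000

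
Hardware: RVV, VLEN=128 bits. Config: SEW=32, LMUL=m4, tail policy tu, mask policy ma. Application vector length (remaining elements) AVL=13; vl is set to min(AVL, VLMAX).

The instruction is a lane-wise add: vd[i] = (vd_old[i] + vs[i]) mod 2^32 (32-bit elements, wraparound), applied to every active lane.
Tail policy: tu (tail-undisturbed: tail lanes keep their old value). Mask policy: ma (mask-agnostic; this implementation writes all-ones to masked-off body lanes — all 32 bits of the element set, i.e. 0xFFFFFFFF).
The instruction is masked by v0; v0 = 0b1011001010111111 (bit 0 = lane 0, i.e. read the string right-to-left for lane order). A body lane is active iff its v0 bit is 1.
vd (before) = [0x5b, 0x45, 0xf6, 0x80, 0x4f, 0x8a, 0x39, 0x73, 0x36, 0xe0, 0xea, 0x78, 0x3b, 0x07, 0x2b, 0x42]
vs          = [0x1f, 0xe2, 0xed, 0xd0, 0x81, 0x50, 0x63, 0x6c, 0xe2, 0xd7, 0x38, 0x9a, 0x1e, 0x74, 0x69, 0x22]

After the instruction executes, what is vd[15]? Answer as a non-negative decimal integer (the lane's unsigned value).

vd[15] = 66

VLMAX = (128 × 4) / 32 = 16 lanes
vl = min(AVL, VLMAX) = min(13, 16) = 13
  i=0: add(0x5b,0x1f) → 122
  i=1: add(0x45,0xe2) → 295
  i=2: add(0xf6,0xed) → 483
  i=3: add(0x80,0xd0) → 336
  i=4: add(0x4f,0x81) → 208
  i=5: add(0x8a,0x50) → 218
  i=6: mask-off/ones → 4294967295
  i=7: add(0x73,0x6c) → 223
  i=8: mask-off/ones → 4294967295
  i=9: add(0xe0,0xd7) → 439
  i=10: mask-off/ones → 4294967295
  i=11: mask-off/ones → 4294967295
  i=12: add(0x3b,0x1e) → 89
  i=13: tail/keep → 7
  i=14: tail/keep → 43
  i=15: tail/keep → 66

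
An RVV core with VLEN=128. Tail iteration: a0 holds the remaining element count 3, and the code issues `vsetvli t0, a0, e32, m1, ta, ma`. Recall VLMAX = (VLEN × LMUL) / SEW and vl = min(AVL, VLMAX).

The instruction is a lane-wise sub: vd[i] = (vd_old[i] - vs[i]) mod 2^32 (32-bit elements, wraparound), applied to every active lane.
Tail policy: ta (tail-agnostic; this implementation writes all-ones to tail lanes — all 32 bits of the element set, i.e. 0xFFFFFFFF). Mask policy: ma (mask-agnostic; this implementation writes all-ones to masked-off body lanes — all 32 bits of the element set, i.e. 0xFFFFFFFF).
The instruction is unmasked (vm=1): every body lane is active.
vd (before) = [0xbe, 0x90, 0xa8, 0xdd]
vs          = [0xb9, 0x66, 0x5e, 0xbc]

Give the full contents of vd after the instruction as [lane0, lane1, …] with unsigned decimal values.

VLMAX = VLEN×LMUL/SEW = 128×1/32 = 4
AVL=3 ≤ VLMAX=4, so vl = 3
[0] sub(0xbe,0xb9) = 0x05
[1] sub(0x90,0x66) = 0x2a
[2] sub(0xa8,0x5e) = 0x4a
[3] tail/ones = 0xffffffff

vd = [5, 42, 74, 4294967295]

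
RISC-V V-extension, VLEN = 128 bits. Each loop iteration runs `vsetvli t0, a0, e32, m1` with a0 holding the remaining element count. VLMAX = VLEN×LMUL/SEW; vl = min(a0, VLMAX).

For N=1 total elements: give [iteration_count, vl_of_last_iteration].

[iterations, last_vl] = [1, 1]

VLMAX = VLEN×LMUL/SEW = 128×1/32 = 4
1 elements at 4/iter → 1 passes, remainder 1 on the last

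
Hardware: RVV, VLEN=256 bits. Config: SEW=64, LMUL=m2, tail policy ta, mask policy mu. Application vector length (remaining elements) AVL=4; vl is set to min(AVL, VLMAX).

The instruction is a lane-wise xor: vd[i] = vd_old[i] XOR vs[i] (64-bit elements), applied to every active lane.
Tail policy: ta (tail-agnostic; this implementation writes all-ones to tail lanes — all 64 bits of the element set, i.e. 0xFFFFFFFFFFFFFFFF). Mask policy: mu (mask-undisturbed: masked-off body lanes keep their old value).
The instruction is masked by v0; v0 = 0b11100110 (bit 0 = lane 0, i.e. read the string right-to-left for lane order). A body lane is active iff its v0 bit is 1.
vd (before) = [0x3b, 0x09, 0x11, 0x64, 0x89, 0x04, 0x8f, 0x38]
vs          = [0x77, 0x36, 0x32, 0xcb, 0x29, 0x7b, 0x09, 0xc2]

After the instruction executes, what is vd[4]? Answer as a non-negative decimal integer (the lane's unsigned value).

vd[4] = 18446744073709551615

VLMAX = (256 × 2) / 64 = 8 lanes
vl ← min(4, 8) = 4
lane  0: mask-off/keep ⇒ 0x3b
lane  1: xor(0x09,0x36) ⇒ 0x3f
lane  2: xor(0x11,0x32) ⇒ 0x23
lane  3: mask-off/keep ⇒ 0x64
lane  4: tail/ones ⇒ 0xffffffffffffffff
lane  5: tail/ones ⇒ 0xffffffffffffffff
lane  6: tail/ones ⇒ 0xffffffffffffffff
lane  7: tail/ones ⇒ 0xffffffffffffffff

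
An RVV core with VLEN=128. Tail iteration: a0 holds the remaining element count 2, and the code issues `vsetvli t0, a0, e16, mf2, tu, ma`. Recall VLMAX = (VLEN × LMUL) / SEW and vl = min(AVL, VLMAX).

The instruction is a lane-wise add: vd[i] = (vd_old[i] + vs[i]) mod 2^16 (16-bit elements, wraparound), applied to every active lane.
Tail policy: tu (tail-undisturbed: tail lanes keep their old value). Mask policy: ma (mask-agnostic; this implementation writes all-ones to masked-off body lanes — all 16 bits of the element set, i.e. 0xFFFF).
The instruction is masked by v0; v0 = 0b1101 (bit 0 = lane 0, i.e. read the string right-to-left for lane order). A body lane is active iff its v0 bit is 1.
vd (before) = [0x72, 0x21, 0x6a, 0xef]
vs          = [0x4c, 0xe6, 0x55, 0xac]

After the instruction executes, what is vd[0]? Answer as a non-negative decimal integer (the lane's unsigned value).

lanes per group: 128·1/2/16 = 4
vl = min(AVL, VLMAX) = min(2, 4) = 2
vd[0] add(0x72,0x4c) -> 0xbe
vd[1] mask-off/ones -> 0xffff
vd[2] tail/keep -> 0x6a
vd[3] tail/keep -> 0xef

vd[0] = 190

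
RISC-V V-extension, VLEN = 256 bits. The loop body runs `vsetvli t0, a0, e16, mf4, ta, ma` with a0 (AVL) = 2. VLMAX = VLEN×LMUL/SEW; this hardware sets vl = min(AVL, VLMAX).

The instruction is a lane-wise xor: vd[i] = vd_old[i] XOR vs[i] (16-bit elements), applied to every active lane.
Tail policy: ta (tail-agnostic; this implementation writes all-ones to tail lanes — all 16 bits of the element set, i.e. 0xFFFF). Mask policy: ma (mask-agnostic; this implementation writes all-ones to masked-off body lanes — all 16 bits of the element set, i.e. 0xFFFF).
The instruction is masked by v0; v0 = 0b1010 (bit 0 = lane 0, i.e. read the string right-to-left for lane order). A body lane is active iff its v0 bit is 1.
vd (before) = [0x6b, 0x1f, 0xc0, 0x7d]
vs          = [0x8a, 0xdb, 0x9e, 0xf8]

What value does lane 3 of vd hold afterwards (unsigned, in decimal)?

vd[3] = 65535

VLMAX = (256 × 1/4) / 16 = 4 lanes
AVL=2 ≤ VLMAX=4, so vl = 2
lane  0: mask-off/ones ⇒ 0xffff
lane  1: xor(0x1f,0xdb) ⇒ 0xc4
lane  2: tail/ones ⇒ 0xffff
lane  3: tail/ones ⇒ 0xffff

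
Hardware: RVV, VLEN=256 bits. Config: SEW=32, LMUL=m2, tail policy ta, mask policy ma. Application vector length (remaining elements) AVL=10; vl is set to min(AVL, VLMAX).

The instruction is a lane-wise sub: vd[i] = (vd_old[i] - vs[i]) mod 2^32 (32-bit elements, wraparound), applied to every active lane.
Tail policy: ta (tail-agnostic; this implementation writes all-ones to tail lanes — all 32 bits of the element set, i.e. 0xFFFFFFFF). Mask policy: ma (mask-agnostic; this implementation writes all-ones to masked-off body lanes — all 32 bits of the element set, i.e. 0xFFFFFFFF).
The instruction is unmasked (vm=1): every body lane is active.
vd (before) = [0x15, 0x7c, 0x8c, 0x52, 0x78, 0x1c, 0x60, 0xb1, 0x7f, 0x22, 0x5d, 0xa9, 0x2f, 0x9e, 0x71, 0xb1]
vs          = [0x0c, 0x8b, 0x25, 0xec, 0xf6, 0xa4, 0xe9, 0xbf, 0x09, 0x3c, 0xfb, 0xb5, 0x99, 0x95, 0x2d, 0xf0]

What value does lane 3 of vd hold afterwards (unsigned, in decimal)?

vd[3] = 4294967142

VLMAX = VLEN×LMUL/SEW = 256×2/32 = 16
vl ← min(10, 16) = 10
vd[0] sub(0x15,0x0c) -> 0x09
vd[1] sub(0x7c,0x8b) -> 0xfffffff1
vd[2] sub(0x8c,0x25) -> 0x67
vd[3] sub(0x52,0xec) -> 0xffffff66
vd[4] sub(0x78,0xf6) -> 0xffffff82
vd[5] sub(0x1c,0xa4) -> 0xffffff78
vd[6] sub(0x60,0xe9) -> 0xffffff77
vd[7] sub(0xb1,0xbf) -> 0xfffffff2
vd[8] sub(0x7f,0x09) -> 0x76
vd[9] sub(0x22,0x3c) -> 0xffffffe6
vd[10] tail/ones -> 0xffffffff
vd[11] tail/ones -> 0xffffffff
vd[12] tail/ones -> 0xffffffff
vd[13] tail/ones -> 0xffffffff
vd[14] tail/ones -> 0xffffffff
vd[15] tail/ones -> 0xffffffff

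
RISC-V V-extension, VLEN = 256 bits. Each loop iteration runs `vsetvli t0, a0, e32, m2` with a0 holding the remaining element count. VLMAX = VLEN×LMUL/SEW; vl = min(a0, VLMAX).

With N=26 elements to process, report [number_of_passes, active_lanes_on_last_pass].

VLMAX = (256 × 2) / 32 = 16 lanes
iterations = ceil(26/16) = 2; final-pass vl = 10

[iterations, last_vl] = [2, 10]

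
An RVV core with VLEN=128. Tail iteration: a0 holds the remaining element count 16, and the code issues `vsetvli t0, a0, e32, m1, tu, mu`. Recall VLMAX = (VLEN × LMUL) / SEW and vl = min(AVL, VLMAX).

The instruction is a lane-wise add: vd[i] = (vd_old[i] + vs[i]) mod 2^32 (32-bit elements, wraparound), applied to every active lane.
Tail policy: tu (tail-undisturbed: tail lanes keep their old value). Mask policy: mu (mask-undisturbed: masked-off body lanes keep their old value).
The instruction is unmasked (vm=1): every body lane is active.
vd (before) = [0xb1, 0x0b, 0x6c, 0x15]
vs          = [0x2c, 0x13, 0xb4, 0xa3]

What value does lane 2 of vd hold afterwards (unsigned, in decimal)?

vd[2] = 288

lanes per group: 128·1/32 = 4
AVL=16 > VLMAX=4, so vl = 4
lane  0: add(0xb1,0x2c) ⇒ 0xdd
lane  1: add(0x0b,0x13) ⇒ 0x1e
lane  2: add(0x6c,0xb4) ⇒ 0x120
lane  3: add(0x15,0xa3) ⇒ 0xb8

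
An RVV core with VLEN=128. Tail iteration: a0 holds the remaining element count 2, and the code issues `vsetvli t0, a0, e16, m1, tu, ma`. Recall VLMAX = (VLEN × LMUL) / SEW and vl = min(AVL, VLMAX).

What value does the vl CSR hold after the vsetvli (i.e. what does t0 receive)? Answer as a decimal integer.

vl = 2

VLMAX = (128 × 1) / 16 = 8 lanes
vl ← min(2, 8) = 2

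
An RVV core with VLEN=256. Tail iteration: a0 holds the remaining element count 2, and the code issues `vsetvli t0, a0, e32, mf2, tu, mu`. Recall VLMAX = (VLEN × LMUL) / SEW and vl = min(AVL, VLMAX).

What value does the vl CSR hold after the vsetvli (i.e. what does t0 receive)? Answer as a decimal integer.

vl = 2

VLMAX = (256 × 1/2) / 32 = 4 lanes
AVL=2 ≤ VLMAX=4, so vl = 2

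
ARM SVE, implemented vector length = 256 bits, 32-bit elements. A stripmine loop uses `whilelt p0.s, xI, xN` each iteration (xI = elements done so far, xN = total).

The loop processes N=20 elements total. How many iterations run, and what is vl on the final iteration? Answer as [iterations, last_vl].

lane count: 256 div 32 = 8
20 elements at 8/iter → 3 passes, remainder 4 on the last

[iterations, last_vl] = [3, 4]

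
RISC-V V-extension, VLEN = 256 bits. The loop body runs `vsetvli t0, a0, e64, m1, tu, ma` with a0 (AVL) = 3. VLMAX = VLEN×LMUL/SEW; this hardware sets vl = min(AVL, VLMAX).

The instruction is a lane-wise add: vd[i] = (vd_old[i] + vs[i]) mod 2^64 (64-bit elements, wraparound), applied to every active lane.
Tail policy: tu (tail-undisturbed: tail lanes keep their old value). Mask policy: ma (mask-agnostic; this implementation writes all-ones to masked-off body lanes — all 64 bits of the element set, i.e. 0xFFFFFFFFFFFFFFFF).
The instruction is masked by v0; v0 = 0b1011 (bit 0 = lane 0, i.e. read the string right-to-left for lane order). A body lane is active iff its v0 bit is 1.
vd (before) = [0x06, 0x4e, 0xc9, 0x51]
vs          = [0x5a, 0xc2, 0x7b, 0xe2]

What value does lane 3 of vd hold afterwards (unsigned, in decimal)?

vd[3] = 81

VLMAX = (256 × 1) / 64 = 4 lanes
vl ← min(3, 4) = 3
vd[0] add(0x06,0x5a) -> 0x60
vd[1] add(0x4e,0xc2) -> 0x110
vd[2] mask-off/ones -> 0xffffffffffffffff
vd[3] tail/keep -> 0x51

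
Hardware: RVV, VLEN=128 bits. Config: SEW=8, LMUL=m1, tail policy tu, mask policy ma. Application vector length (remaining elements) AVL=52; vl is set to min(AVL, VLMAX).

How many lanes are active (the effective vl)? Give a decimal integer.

vl = 16

VLMAX = (128 × 1) / 8 = 16 lanes
vl ← min(52, 16) = 16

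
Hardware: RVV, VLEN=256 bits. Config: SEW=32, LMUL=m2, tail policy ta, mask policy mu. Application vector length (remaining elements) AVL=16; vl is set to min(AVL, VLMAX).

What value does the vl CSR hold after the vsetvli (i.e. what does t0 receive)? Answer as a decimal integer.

vl = 16

VLMAX = VLEN×LMUL/SEW = 256×2/32 = 16
AVL=16 ≤ VLMAX=16, so vl = 16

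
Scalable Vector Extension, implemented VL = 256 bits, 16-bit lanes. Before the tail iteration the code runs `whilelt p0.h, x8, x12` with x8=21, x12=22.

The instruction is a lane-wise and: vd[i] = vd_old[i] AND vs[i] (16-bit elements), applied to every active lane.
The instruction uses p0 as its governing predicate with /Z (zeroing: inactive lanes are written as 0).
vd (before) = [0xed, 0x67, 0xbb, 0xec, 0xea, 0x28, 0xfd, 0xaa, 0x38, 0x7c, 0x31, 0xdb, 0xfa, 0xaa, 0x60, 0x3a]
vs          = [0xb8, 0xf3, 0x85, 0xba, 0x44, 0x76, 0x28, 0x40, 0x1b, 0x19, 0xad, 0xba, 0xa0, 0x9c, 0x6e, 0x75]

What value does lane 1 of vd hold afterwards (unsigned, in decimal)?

register lanes = 256/16 = 16
active while 21+j < 22, i.e. j ∈ [0,1) capped at 16 ⇒ 1
vd[0] and(0xed,0xb8) -> 0xa8
vd[1] tail/zero -> 0x00
vd[2] tail/zero -> 0x00
vd[3] tail/zero -> 0x00
vd[4] tail/zero -> 0x00
vd[5] tail/zero -> 0x00
vd[6] tail/zero -> 0x00
vd[7] tail/zero -> 0x00
vd[8] tail/zero -> 0x00
vd[9] tail/zero -> 0x00
vd[10] tail/zero -> 0x00
vd[11] tail/zero -> 0x00
vd[12] tail/zero -> 0x00
vd[13] tail/zero -> 0x00
vd[14] tail/zero -> 0x00
vd[15] tail/zero -> 0x00

vd[1] = 0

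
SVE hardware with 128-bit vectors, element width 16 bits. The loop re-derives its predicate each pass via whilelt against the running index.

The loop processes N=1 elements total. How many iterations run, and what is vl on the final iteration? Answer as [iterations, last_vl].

register lanes = 128/16 = 8
iterations = ceil(1/8) = 1; final-pass vl = 1

[iterations, last_vl] = [1, 1]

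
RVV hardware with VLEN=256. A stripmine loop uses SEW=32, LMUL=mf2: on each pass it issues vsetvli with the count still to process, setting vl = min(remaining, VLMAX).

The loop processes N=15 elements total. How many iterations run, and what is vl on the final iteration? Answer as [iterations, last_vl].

[iterations, last_vl] = [4, 3]

lanes per group: 256·1/2/32 = 4
iterations = ceil(15/4) = 4; final-pass vl = 3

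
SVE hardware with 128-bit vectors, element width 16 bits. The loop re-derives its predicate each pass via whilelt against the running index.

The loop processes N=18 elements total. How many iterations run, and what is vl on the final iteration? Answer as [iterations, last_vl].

register lanes = 128/16 = 8
18 elements at 8/iter → 3 passes, remainder 2 on the last

[iterations, last_vl] = [3, 2]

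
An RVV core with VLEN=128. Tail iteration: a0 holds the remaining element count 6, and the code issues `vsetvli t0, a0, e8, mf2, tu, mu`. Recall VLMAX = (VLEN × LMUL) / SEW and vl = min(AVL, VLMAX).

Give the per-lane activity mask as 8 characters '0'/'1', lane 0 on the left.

VLMAX = VLEN×LMUL/SEW = 128×1/2/8 = 8
vl = min(AVL, VLMAX) = min(6, 8) = 6
bits (lane 0 leftmost): 11111100

predicate = 11111100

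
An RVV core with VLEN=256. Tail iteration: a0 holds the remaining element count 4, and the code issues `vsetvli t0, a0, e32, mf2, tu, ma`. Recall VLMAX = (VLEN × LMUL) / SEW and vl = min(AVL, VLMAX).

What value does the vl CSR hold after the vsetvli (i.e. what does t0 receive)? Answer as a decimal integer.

vl = 4

lanes per group: 256·1/2/32 = 4
vl ← min(4, 4) = 4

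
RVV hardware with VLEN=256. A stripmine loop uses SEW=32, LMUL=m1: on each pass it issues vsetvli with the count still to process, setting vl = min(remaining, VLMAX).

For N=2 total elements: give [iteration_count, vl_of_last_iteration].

[iterations, last_vl] = [1, 2]

lanes per group: 256·1/32 = 8
2 elements at 8/iter → 1 passes, remainder 2 on the last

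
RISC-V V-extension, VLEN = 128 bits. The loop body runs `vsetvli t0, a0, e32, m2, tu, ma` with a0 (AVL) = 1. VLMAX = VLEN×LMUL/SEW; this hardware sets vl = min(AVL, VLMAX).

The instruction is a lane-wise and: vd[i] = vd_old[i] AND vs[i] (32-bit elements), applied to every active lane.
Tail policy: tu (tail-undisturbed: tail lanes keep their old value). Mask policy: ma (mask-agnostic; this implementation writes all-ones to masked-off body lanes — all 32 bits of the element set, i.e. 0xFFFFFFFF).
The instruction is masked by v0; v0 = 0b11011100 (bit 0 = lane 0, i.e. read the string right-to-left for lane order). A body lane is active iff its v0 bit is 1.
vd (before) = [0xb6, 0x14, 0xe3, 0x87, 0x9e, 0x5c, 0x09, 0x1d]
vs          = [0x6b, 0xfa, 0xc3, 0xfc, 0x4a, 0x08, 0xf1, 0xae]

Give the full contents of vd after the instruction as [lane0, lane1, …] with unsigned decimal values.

vd = [4294967295, 20, 227, 135, 158, 92, 9, 29]

lanes per group: 128·2/32 = 8
AVL=1 ≤ VLMAX=8, so vl = 1
  i=0: mask-off/ones → 4294967295
  i=1: tail/keep → 20
  i=2: tail/keep → 227
  i=3: tail/keep → 135
  i=4: tail/keep → 158
  i=5: tail/keep → 92
  i=6: tail/keep → 9
  i=7: tail/keep → 29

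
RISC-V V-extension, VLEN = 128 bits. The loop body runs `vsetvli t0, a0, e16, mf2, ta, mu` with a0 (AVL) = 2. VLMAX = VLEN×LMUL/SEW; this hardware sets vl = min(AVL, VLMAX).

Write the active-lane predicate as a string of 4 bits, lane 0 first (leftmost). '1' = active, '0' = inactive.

predicate = 1100

VLMAX = VLEN×LMUL/SEW = 128×1/2/16 = 4
vl = min(AVL, VLMAX) = min(2, 4) = 2
bits (lane 0 leftmost): 1100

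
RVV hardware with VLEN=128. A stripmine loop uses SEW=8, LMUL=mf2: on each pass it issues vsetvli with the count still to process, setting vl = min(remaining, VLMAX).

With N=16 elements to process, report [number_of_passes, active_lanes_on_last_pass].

[iterations, last_vl] = [2, 8]

lanes per group: 128·1/2/8 = 8
iterations = ceil(16/8) = 2; final-pass vl = 8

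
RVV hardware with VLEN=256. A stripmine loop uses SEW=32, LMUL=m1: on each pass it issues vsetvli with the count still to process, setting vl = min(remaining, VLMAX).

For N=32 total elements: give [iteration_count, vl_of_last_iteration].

VLMAX = VLEN×LMUL/SEW = 256×1/32 = 8
N=32: ⌈32/8⌉ = 4 iters; last vl = 32 − 3×8 = 8

[iterations, last_vl] = [4, 8]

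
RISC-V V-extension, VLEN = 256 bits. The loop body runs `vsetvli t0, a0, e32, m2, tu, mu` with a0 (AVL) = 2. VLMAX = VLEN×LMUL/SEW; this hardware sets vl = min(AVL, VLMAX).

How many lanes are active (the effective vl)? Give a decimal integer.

vl = 2

VLMAX = VLEN×LMUL/SEW = 256×2/32 = 16
AVL=2 ≤ VLMAX=16, so vl = 2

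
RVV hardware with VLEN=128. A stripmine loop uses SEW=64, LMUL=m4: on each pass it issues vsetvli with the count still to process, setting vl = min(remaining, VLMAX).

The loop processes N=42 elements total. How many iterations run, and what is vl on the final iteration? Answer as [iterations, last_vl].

[iterations, last_vl] = [6, 2]

lanes per group: 128·4/64 = 8
N=42: ⌈42/8⌉ = 6 iters; last vl = 42 − 5×8 = 2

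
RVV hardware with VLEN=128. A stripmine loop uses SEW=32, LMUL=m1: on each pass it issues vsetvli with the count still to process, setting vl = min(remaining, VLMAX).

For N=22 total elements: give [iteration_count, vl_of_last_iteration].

VLMAX = VLEN×LMUL/SEW = 128×1/32 = 4
N=22: ⌈22/4⌉ = 6 iters; last vl = 22 − 5×4 = 2

[iterations, last_vl] = [6, 2]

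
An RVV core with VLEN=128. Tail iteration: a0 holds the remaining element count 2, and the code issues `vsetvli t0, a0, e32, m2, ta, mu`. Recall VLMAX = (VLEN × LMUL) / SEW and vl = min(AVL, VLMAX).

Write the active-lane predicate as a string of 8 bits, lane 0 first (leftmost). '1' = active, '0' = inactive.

lanes per group: 128·2/32 = 8
vl ← min(2, 8) = 2
bits (lane 0 leftmost): 11000000

predicate = 11000000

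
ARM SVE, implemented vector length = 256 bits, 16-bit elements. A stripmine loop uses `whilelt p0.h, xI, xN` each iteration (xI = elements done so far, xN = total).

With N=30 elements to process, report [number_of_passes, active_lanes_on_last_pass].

lane count: 256 div 16 = 16
iterations = ceil(30/16) = 2; final-pass vl = 14

[iterations, last_vl] = [2, 14]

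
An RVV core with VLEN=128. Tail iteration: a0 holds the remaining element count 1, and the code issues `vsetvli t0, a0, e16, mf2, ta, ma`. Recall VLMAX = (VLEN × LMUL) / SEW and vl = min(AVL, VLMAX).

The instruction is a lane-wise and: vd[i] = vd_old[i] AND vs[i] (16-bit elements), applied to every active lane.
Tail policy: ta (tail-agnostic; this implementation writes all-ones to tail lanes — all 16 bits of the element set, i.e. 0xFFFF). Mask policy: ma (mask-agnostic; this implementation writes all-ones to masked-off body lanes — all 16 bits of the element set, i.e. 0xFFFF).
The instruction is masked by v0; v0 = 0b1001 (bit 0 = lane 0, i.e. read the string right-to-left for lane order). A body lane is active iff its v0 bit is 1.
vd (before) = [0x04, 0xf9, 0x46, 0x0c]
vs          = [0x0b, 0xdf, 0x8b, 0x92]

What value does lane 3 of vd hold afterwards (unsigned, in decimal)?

VLMAX = (128 × 1/2) / 16 = 4 lanes
vl ← min(1, 4) = 1
vd[0] and(0x04,0x0b) -> 0x00
vd[1] tail/ones -> 0xffff
vd[2] tail/ones -> 0xffff
vd[3] tail/ones -> 0xffff

vd[3] = 65535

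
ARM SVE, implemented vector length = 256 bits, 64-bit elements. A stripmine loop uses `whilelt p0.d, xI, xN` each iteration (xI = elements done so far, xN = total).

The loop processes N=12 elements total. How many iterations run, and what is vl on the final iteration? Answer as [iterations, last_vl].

256-bit reg / 64-bit elem → 4 lanes
12 elements at 4/iter → 3 passes, remainder 4 on the last

[iterations, last_vl] = [3, 4]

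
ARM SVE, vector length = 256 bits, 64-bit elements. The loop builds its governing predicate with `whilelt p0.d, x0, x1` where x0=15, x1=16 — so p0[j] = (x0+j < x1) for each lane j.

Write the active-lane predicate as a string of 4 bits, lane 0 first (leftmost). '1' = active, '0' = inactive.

lane count: 256 div 64 = 4
whilelt: lane j active iff 15+j < 16 → j < 1 → 1 active
bits (lane 0 leftmost): 1000

predicate = 1000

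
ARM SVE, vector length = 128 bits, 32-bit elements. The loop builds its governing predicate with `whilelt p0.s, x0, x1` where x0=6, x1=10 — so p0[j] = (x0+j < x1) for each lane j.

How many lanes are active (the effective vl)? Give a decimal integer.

vl = 4

register lanes = 128/32 = 4
whilelt: lane j active iff 6+j < 10 → j < 4 → 4 active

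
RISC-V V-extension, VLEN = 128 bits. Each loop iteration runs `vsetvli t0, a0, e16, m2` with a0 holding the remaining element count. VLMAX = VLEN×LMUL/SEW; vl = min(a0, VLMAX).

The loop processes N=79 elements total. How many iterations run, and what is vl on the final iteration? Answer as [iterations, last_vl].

VLMAX = (128 × 2) / 16 = 16 lanes
79 elements at 16/iter → 5 passes, remainder 15 on the last

[iterations, last_vl] = [5, 15]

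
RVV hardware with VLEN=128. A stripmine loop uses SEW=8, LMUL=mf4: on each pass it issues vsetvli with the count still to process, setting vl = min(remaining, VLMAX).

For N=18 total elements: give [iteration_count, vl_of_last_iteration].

VLMAX = (128 × 1/4) / 8 = 4 lanes
iterations = ceil(18/4) = 5; final-pass vl = 2

[iterations, last_vl] = [5, 2]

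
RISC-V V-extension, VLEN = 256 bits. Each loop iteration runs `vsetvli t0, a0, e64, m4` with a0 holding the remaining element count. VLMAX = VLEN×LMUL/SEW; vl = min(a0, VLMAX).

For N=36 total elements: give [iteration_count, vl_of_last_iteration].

[iterations, last_vl] = [3, 4]

VLMAX = VLEN×LMUL/SEW = 256×4/64 = 16
36 elements at 16/iter → 3 passes, remainder 4 on the last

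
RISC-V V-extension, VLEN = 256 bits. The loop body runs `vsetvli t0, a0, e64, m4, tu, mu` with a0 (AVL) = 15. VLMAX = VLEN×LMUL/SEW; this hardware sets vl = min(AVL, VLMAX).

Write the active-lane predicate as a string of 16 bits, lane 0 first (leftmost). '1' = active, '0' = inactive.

VLMAX = (256 × 4) / 64 = 16 lanes
AVL=15 ≤ VLMAX=16, so vl = 15
bits (lane 0 leftmost): 1111111111111110

predicate = 1111111111111110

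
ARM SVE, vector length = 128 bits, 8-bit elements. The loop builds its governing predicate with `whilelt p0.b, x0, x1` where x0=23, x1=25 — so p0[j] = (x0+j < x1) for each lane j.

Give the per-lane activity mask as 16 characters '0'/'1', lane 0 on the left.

lane count: 128 div 8 = 16
active while 23+j < 25, i.e. j ∈ [0,2) capped at 16 ⇒ 2
bits (lane 0 leftmost): 1100000000000000

predicate = 1100000000000000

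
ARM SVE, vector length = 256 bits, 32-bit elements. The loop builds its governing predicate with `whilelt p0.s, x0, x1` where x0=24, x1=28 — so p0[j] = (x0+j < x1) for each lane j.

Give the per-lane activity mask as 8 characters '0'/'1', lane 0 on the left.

predicate = 11110000

256-bit reg / 32-bit elem → 8 lanes
p0[j] = (24+j < 28); true for j=0..3 → 4 lanes set
bits (lane 0 leftmost): 11110000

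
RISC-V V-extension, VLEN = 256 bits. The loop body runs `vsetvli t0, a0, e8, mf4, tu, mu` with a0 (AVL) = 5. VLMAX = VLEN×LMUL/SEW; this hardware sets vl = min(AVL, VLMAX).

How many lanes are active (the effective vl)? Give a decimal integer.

vl = 5

VLMAX = VLEN×LMUL/SEW = 256×1/4/8 = 8
vl = min(AVL, VLMAX) = min(5, 8) = 5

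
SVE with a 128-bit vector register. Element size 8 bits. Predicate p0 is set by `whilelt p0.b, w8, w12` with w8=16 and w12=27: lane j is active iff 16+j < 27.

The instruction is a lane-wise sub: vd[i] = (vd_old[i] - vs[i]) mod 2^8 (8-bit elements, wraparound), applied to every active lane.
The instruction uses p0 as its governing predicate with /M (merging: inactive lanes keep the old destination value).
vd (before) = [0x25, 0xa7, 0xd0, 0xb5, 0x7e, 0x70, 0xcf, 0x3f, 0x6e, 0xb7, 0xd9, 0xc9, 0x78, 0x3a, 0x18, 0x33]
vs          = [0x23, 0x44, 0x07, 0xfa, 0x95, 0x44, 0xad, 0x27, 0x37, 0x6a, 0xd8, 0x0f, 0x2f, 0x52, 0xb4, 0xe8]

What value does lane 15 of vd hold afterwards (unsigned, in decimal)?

vd[15] = 51

register lanes = 128/8 = 16
whilelt: lane j active iff 16+j < 27 → j < 11 → 11 active
  i=0: sub(0x25,0x23) → 2
  i=1: sub(0xa7,0x44) → 99
  i=2: sub(0xd0,0x07) → 201
  i=3: sub(0xb5,0xfa) → 187
  i=4: sub(0x7e,0x95) → 233
  i=5: sub(0x70,0x44) → 44
  i=6: sub(0xcf,0xad) → 34
  i=7: sub(0x3f,0x27) → 24
  i=8: sub(0x6e,0x37) → 55
  i=9: sub(0xb7,0x6a) → 77
  i=10: sub(0xd9,0xd8) → 1
  i=11: tail/keep → 201
  i=12: tail/keep → 120
  i=13: tail/keep → 58
  i=14: tail/keep → 24
  i=15: tail/keep → 51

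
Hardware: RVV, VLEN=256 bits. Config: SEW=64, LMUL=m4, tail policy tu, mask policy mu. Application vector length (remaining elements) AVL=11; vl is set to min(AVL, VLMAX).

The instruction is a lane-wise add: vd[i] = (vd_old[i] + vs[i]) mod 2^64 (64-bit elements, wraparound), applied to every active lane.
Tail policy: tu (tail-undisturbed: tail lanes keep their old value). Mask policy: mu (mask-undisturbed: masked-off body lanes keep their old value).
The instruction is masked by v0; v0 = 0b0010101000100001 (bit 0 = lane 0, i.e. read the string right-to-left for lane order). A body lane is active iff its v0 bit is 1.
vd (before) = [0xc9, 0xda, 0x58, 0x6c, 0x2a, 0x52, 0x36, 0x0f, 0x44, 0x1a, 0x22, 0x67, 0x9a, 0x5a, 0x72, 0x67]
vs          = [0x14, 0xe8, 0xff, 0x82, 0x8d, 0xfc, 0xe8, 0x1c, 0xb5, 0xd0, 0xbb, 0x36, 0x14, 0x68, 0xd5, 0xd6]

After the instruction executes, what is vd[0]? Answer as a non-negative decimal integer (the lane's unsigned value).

vd[0] = 221

lanes per group: 256·4/64 = 16
vl = min(AVL, VLMAX) = min(11, 16) = 11
  i=0: add(0xc9,0x14) → 221
  i=1: mask-off/keep → 218
  i=2: mask-off/keep → 88
  i=3: mask-off/keep → 108
  i=4: mask-off/keep → 42
  i=5: add(0x52,0xfc) → 334
  i=6: mask-off/keep → 54
  i=7: mask-off/keep → 15
  i=8: mask-off/keep → 68
  i=9: add(0x1a,0xd0) → 234
  i=10: mask-off/keep → 34
  i=11: tail/keep → 103
  i=12: tail/keep → 154
  i=13: tail/keep → 90
  i=14: tail/keep → 114
  i=15: tail/keep → 103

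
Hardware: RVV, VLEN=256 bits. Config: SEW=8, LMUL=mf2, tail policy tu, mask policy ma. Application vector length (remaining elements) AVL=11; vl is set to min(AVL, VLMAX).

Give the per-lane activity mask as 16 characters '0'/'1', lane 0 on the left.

lanes per group: 256·1/2/8 = 16
AVL=11 ≤ VLMAX=16, so vl = 11
bits (lane 0 leftmost): 1111111111100000

predicate = 1111111111100000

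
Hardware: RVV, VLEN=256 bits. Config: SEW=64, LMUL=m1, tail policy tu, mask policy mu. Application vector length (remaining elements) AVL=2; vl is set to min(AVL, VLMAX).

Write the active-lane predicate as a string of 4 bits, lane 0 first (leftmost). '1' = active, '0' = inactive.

predicate = 1100

VLMAX = VLEN×LMUL/SEW = 256×1/64 = 4
vl = min(AVL, VLMAX) = min(2, 4) = 2
bits (lane 0 leftmost): 1100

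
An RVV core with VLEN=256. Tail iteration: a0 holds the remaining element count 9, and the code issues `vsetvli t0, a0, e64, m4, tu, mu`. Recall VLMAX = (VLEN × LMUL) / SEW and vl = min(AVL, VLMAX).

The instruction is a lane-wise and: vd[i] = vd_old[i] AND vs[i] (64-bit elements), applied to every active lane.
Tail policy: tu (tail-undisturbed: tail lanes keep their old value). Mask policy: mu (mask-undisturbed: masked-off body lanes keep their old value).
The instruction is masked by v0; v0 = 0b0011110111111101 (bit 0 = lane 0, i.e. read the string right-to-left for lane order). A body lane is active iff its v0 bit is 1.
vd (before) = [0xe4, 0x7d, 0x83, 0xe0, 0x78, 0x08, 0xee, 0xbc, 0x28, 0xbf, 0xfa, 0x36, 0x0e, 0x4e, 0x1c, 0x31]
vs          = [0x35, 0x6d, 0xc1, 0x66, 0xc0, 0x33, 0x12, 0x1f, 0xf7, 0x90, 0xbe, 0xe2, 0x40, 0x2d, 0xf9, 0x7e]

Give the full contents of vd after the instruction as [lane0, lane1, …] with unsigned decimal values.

lanes per group: 256·4/64 = 16
vl = min(AVL, VLMAX) = min(9, 16) = 9
[0] and(0xe4,0x35) = 0x24
[1] mask-off/keep = 0x7d
[2] and(0x83,0xc1) = 0x81
[3] and(0xe0,0x66) = 0x60
[4] and(0x78,0xc0) = 0x40
[5] and(0x08,0x33) = 0x00
[6] and(0xee,0x12) = 0x02
[7] and(0xbc,0x1f) = 0x1c
[8] and(0x28,0xf7) = 0x20
[9] tail/keep = 0xbf
[10] tail/keep = 0xfa
[11] tail/keep = 0x36
[12] tail/keep = 0x0e
[13] tail/keep = 0x4e
[14] tail/keep = 0x1c
[15] tail/keep = 0x31

vd = [36, 125, 129, 96, 64, 0, 2, 28, 32, 191, 250, 54, 14, 78, 28, 49]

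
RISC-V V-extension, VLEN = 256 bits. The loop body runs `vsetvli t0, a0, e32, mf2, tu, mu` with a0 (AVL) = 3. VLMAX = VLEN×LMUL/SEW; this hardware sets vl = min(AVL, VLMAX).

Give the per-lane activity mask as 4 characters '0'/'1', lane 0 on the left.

lanes per group: 256·1/2/32 = 4
vl = min(AVL, VLMAX) = min(3, 4) = 3
bits (lane 0 leftmost): 1110

predicate = 1110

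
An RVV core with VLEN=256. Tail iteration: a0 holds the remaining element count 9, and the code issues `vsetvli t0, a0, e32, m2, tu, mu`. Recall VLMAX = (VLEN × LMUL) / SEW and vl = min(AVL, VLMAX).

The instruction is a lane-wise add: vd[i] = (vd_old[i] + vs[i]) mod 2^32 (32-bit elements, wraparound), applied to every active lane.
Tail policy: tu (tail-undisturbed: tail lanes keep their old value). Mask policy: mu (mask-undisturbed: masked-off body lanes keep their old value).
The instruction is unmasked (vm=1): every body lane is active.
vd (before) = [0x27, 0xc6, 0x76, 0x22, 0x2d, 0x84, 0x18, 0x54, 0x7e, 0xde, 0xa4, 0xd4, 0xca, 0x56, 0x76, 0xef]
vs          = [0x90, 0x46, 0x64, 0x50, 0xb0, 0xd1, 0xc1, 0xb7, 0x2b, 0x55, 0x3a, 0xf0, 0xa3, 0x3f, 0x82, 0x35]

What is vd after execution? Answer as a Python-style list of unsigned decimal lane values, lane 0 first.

vd = [183, 268, 218, 114, 221, 341, 217, 267, 169, 222, 164, 212, 202, 86, 118, 239]

VLMAX = (256 × 2) / 32 = 16 lanes
vl ← min(9, 16) = 9
lane  0: add(0x27,0x90) ⇒ 0xb7
lane  1: add(0xc6,0x46) ⇒ 0x10c
lane  2: add(0x76,0x64) ⇒ 0xda
lane  3: add(0x22,0x50) ⇒ 0x72
lane  4: add(0x2d,0xb0) ⇒ 0xdd
lane  5: add(0x84,0xd1) ⇒ 0x155
lane  6: add(0x18,0xc1) ⇒ 0xd9
lane  7: add(0x54,0xb7) ⇒ 0x10b
lane  8: add(0x7e,0x2b) ⇒ 0xa9
lane  9: tail/keep ⇒ 0xde
lane 10: tail/keep ⇒ 0xa4
lane 11: tail/keep ⇒ 0xd4
lane 12: tail/keep ⇒ 0xca
lane 13: tail/keep ⇒ 0x56
lane 14: tail/keep ⇒ 0x76
lane 15: tail/keep ⇒ 0xef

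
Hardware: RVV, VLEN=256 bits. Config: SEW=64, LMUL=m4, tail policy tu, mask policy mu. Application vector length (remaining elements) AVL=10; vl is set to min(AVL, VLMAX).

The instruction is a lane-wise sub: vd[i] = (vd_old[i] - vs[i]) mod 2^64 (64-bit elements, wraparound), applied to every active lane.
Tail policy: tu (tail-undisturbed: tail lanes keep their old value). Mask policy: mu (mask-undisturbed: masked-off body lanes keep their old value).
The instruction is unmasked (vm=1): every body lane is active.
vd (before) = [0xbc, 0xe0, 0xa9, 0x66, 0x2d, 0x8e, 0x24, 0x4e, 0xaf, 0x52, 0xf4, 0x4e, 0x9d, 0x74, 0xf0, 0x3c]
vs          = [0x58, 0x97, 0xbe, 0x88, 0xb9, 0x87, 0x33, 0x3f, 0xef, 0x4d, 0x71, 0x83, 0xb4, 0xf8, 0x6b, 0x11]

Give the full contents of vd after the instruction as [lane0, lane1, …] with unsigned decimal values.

VLMAX = VLEN×LMUL/SEW = 256×4/64 = 16
vl = min(AVL, VLMAX) = min(10, 16) = 10
[0] sub(0xbc,0x58) = 0x64
[1] sub(0xe0,0x97) = 0x49
[2] sub(0xa9,0xbe) = 0xffffffffffffffeb
[3] sub(0x66,0x88) = 0xffffffffffffffde
[4] sub(0x2d,0xb9) = 0xffffffffffffff74
[5] sub(0x8e,0x87) = 0x07
[6] sub(0x24,0x33) = 0xfffffffffffffff1
[7] sub(0x4e,0x3f) = 0x0f
[8] sub(0xaf,0xef) = 0xffffffffffffffc0
[9] sub(0x52,0x4d) = 0x05
[10] tail/keep = 0xf4
[11] tail/keep = 0x4e
[12] tail/keep = 0x9d
[13] tail/keep = 0x74
[14] tail/keep = 0xf0
[15] tail/keep = 0x3c

vd = [100, 73, 18446744073709551595, 18446744073709551582, 18446744073709551476, 7, 18446744073709551601, 15, 18446744073709551552, 5, 244, 78, 157, 116, 240, 60]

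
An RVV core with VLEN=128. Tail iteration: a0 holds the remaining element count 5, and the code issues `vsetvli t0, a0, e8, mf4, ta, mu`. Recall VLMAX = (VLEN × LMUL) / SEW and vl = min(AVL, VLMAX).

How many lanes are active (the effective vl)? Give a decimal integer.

VLMAX = (128 × 1/4) / 8 = 4 lanes
AVL=5 > VLMAX=4, so vl = 4

vl = 4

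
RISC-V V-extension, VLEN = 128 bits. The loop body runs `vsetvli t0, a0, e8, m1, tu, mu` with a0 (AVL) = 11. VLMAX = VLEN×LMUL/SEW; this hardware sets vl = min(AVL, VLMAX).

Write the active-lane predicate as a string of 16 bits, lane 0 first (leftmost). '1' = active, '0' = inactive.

predicate = 1111111111100000

VLMAX = VLEN×LMUL/SEW = 128×1/8 = 16
vl = min(AVL, VLMAX) = min(11, 16) = 11
bits (lane 0 leftmost): 1111111111100000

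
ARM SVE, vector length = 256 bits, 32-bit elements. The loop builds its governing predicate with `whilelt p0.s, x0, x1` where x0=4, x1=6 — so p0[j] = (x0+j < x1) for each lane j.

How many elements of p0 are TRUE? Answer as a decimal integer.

vl = 2

register lanes = 256/32 = 8
whilelt: lane j active iff 4+j < 6 → j < 2 → 2 active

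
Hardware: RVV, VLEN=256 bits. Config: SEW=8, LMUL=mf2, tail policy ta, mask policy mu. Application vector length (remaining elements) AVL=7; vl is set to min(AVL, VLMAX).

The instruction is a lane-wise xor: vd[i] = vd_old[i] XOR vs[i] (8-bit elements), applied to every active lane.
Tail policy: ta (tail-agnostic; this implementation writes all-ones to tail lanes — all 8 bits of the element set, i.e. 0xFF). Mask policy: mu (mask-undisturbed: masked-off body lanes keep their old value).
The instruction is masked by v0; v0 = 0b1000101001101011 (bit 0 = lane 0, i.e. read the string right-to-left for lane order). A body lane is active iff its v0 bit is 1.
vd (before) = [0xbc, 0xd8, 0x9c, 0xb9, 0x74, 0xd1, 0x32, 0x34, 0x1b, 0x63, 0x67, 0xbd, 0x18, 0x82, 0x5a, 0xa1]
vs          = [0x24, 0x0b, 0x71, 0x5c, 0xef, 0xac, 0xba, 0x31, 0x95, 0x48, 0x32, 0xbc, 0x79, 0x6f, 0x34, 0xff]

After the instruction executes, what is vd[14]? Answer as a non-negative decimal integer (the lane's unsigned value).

lanes per group: 256·1/2/8 = 16
vl = min(AVL, VLMAX) = min(7, 16) = 7
lane  0: xor(0xbc,0x24) ⇒ 0x98
lane  1: xor(0xd8,0x0b) ⇒ 0xd3
lane  2: mask-off/keep ⇒ 0x9c
lane  3: xor(0xb9,0x5c) ⇒ 0xe5
lane  4: mask-off/keep ⇒ 0x74
lane  5: xor(0xd1,0xac) ⇒ 0x7d
lane  6: xor(0x32,0xba) ⇒ 0x88
lane  7: tail/ones ⇒ 0xff
lane  8: tail/ones ⇒ 0xff
lane  9: tail/ones ⇒ 0xff
lane 10: tail/ones ⇒ 0xff
lane 11: tail/ones ⇒ 0xff
lane 12: tail/ones ⇒ 0xff
lane 13: tail/ones ⇒ 0xff
lane 14: tail/ones ⇒ 0xff
lane 15: tail/ones ⇒ 0xff

vd[14] = 255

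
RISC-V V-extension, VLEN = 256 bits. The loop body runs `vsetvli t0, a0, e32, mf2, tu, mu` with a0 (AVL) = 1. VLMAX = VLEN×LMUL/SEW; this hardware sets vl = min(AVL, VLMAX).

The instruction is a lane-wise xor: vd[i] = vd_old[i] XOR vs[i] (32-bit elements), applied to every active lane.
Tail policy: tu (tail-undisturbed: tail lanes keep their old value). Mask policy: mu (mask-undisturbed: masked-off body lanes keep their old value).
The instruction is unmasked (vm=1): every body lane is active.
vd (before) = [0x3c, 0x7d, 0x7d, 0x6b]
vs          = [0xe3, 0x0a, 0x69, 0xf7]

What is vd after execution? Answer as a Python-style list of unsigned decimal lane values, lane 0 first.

VLMAX = (256 × 1/2) / 32 = 4 lanes
AVL=1 ≤ VLMAX=4, so vl = 1
  i=0: xor(0x3c,0xe3) → 223
  i=1: tail/keep → 125
  i=2: tail/keep → 125
  i=3: tail/keep → 107

vd = [223, 125, 125, 107]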